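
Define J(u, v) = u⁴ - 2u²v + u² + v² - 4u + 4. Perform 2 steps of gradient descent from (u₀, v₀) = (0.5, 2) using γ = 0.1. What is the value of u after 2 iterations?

∇J = (4u³ - 4uv + 2u - 4, -2u² + 2v)
Step 1: at (0.5, 2), ∇J = (-6.5, 3.5) → (0.5, 2) − 0.1·(-6.5, 3.5) = (1.15, 1.65)
Step 2: at (1.15, 1.65), ∇J = (-3.2065, 0.655) → (1.15, 1.65) − 0.1·(-3.2065, 0.655) = (1.47065, 1.5845)
u = 1.47065

1.47065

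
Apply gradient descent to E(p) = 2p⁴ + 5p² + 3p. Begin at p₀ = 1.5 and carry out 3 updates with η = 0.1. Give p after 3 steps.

E′(p) = 8p³ + 10p + 3
Step 1: E′(1.5) = 45; p₁ = 1.5 − 0.1·45 = -3
Step 2: E′(-3) = -243; p₂ = -3 − 0.1·(-243) = 21.3
Step 3: E′(21.3) = 77524.776; p₃ = 21.3 − 0.1·77524.776 = -7731.1776

-7731.1776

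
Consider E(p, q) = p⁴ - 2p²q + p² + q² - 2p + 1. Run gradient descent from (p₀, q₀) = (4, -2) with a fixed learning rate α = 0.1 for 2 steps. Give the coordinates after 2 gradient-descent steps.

(6518.4496, 130.312)

∇E = (4p³ - 4pq + 2p - 2, -2p² + 2q)
(p₁, q₁) = (4, -2) − 0.1·(294, -36) = (-25.4, 1.6)
(p₂, q₂) = (-25.4, 1.6) − 0.1·(-65438.496, -1287.12) = (6518.4496, 130.312)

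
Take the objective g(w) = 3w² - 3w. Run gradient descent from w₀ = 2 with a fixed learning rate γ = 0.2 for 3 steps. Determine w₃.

0.488

g′(w) = 6w - 3
Step 1: g′(2) = 9; w₁ = 2 − 0.2·9 = 0.2
Step 2: g′(0.2) = -1.8; w₂ = 0.2 − 0.2·(-1.8) = 0.56
Step 3: g′(0.56) = 0.36; w₃ = 0.56 − 0.2·0.36 = 0.488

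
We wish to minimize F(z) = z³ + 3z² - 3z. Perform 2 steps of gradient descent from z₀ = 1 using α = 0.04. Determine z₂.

F′(z) = 3z² + 6z - 3
Step 1: F′(1) = 6; z₁ = 1 − 0.04·6 = 0.76
Step 2: F′(0.76) = 3.2928; z₂ = 0.76 − 0.04·3.2928 = 0.628288

0.628288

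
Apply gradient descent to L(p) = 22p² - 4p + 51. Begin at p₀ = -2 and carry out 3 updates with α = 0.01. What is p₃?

L′(p) = 44p - 4
Step 1: L′(-2) = -92; p₁ = -2 − 0.01·(-92) = -1.08
Step 2: L′(-1.08) = -51.52; p₂ = -1.08 − 0.01·(-51.52) = -0.5648
Step 3: L′(-0.5648) = -28.8512; p₃ = -0.5648 − 0.01·(-28.8512) = -0.276288

-0.276288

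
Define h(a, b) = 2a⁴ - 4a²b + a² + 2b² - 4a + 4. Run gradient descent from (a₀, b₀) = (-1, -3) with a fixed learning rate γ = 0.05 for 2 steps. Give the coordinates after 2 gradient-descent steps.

∇h = (8a³ - 8ab + 2a - 4, -4a² + 4b)
Step 1: at (-1, -3), ∇h = (-38, -16) → (-1, -3) − 0.05·(-38, -16) = (0.9, -2.2)
Step 2: at (0.9, -2.2), ∇h = (19.472, -12.04) → (0.9, -2.2) − 0.05·(19.472, -12.04) = (-0.0736, -1.598)

(-0.0736, -1.598)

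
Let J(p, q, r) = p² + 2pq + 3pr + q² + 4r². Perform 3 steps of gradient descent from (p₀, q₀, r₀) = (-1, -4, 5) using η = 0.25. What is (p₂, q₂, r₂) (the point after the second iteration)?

(2.8125, 0.375, 5.9375)

∇J = (2p + 2q + 3r, 2p + 2q, 3p + 8r)
(p₁, q₁, r₁) = (-1, -4, 5) − 0.25·(5, -10, 37) = (-2.25, -1.5, -4.25)
(p₂, q₂, r₂) = (-2.25, -1.5, -4.25) − 0.25·(-20.25, -7.5, -40.75) = (2.8125, 0.375, 5.9375)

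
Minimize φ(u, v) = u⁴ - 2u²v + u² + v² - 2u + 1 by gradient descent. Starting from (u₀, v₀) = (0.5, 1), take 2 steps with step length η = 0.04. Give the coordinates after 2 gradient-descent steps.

∇φ = (4u³ - 4uv + 2u - 2, -2u² + 2v)
(u₁, v₁) = (0.5, 1) − 0.04·(-2.5, 1.5) = (0.6, 0.94)
(u₂, v₂) = (0.6, 0.94) − 0.04·(-2.192, 1.16) = (0.68768, 0.8936)

(0.68768, 0.8936)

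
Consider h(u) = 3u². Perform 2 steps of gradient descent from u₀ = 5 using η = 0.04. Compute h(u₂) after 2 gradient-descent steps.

25.021632

h′(u) = 6u
u₁ = 5 − 0.04·30 = 3.8
u₂ = 3.8 − 0.04·22.8 = 2.888
h(2.888) = 25.021632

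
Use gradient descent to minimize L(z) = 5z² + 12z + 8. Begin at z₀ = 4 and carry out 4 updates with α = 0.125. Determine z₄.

-1.1796875

L′(z) = 10z + 12
Step 1: L′(4) = 52; z₁ = 4 − 0.125·52 = -2.5
Step 2: L′(-2.5) = -13; z₂ = -2.5 − 0.125·(-13) = -0.875
Step 3: L′(-0.875) = 3.25; z₃ = -0.875 − 0.125·3.25 = -1.28125
Step 4: L′(-1.28125) = -0.8125; z₄ = -1.28125 − 0.125·(-0.8125) = -1.1796875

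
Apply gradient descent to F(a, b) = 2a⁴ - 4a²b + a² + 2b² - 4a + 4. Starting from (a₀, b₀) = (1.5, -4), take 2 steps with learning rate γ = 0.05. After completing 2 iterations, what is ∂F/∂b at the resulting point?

∇F = (8a³ - 8ab + 2a - 4, -4a² + 4b)
Step 1: at (1.5, -4), ∇F = (74, -25) → (1.5, -4) − 0.05·(74, -25) = (-2.2, -2.75)
Step 2: at (-2.2, -2.75), ∇F = (-141.984, -30.36) → (-2.2, -2.75) − 0.05·(-141.984, -30.36) = (4.8992, -1.232)
∂F/∂b at (4.8992, -1.232) = -100.93664256

-100.93664256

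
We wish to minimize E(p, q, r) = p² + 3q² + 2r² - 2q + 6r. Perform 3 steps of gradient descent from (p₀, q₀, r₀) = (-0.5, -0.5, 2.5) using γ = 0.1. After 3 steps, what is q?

0.28

∇E = (2p, 6q - 2, 4r + 6)
(p₁, q₁, r₁) = (-0.5, -0.5, 2.5) − 0.1·(-1, -5, 16) = (-0.4, 0, 0.9)
(p₂, q₂, r₂) = (-0.4, 0, 0.9) − 0.1·(-0.8, -2, 9.6) = (-0.32, 0.2, -0.06)
(p₃, q₃, r₃) = (-0.32, 0.2, -0.06) − 0.1·(-0.64, -0.8, 5.76) = (-0.256, 0.28, -0.636)
q = 0.28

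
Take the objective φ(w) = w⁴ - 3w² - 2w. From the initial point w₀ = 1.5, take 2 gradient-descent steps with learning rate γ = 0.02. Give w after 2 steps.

φ′(w) = 4w³ - 6w - 2
Step 1: φ′(1.5) = 2.5; w₁ = 1.5 − 0.02·2.5 = 1.45
Step 2: φ′(1.45) = 1.4945; w₂ = 1.45 − 0.02·1.4945 = 1.42011

1.42011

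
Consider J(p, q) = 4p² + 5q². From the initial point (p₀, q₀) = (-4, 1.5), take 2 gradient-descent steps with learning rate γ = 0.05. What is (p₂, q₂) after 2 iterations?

∇J = (8p, 10q)
(p₁, q₁) = (-4, 1.5) − 0.05·(-32, 15) = (-2.4, 0.75)
(p₂, q₂) = (-2.4, 0.75) − 0.05·(-19.2, 7.5) = (-1.44, 0.375)

(-1.44, 0.375)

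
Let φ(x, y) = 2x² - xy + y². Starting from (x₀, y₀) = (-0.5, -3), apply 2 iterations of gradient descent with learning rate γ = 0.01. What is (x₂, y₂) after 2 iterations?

(-0.51905, -2.8912)

∇φ = (4x - y, -x + 2y)
(x₁, y₁) = (-0.5, -3) − 0.01·(1, -5.5) = (-0.51, -2.945)
(x₂, y₂) = (-0.51, -2.945) − 0.01·(0.905, -5.38) = (-0.51905, -2.8912)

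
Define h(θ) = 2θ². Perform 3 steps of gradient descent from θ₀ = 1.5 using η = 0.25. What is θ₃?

h′(θ) = 4θ
Step 1: h′(1.5) = 6; θ₁ = 1.5 − 0.25·6 = 0
Step 2: h′(0) = 0; θ₂ = 0 − 0.25·0 = 0
Step 3: h′(0) = 0; θ₃ = 0 − 0.25·0 = 0

0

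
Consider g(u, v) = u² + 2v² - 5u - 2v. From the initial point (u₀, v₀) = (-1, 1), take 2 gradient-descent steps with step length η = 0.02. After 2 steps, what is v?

0.9232

∇g = (2u - 5, 4v - 2)
Step 1: at (-1, 1), ∇g = (-7, 2) → (-1, 1) − 0.02·(-7, 2) = (-0.86, 0.96)
Step 2: at (-0.86, 0.96), ∇g = (-6.72, 1.84) → (-0.86, 0.96) − 0.02·(-6.72, 1.84) = (-0.7256, 0.9232)
v = 0.9232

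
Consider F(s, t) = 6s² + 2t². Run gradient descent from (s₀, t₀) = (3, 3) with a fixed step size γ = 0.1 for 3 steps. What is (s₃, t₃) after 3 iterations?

∇F = (12s, 4t)
(s₁, t₁) = (3, 3) − 0.1·(36, 12) = (-0.6, 1.8)
(s₂, t₂) = (-0.6, 1.8) − 0.1·(-7.2, 7.2) = (0.12, 1.08)
(s₃, t₃) = (0.12, 1.08) − 0.1·(1.44, 4.32) = (-0.024, 0.648)

(-0.024, 0.648)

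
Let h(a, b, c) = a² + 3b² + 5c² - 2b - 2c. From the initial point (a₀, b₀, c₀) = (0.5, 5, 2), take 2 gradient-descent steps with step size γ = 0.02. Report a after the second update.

0.4608

∇h = (2a, 6b - 2, 10c - 2)
(a₁, b₁, c₁) = (0.5, 5, 2) − 0.02·(1, 28, 18) = (0.48, 4.44, 1.64)
(a₂, b₂, c₂) = (0.48, 4.44, 1.64) − 0.02·(0.96, 24.64, 14.4) = (0.4608, 3.9472, 1.352)
a = 0.4608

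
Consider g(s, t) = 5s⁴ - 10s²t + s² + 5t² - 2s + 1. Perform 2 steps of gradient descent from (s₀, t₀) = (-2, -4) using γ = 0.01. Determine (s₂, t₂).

(0.0483248, -2.72124)

∇g = (20s³ - 20st + 2s - 2, -10s² + 10t)
(s₁, t₁) = (-2, -4) − 0.01·(-326, -80) = (1.26, -3.2)
(s₂, t₂) = (1.26, -3.2) − 0.01·(121.16752, -47.876) = (0.0483248, -2.72124)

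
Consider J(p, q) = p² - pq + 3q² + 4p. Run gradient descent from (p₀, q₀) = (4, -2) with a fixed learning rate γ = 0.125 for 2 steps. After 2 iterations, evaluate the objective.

∇J = (2p - q + 4, -p + 6q)
Step 1: at (4, -2), ∇J = (14, -16) → (4, -2) − 0.125·(14, -16) = (2.25, 0)
Step 2: at (2.25, 0), ∇J = (8.5, -2.25) → (2.25, 0) − 0.125·(8.5, -2.25) = (1.1875, 0.28125)
J(1.1875, 0.28125) = 6.0634765625

6.0634765625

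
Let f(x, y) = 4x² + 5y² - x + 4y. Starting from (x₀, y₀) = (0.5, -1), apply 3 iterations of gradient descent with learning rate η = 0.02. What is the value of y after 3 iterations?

-0.7072

∇f = (8x - 1, 10y + 4)
(x₁, y₁) = (0.5, -1) − 0.02·(3, -6) = (0.44, -0.88)
(x₂, y₂) = (0.44, -0.88) − 0.02·(2.52, -4.8) = (0.3896, -0.784)
(x₃, y₃) = (0.3896, -0.784) − 0.02·(2.1168, -3.84) = (0.347264, -0.7072)
y = -0.7072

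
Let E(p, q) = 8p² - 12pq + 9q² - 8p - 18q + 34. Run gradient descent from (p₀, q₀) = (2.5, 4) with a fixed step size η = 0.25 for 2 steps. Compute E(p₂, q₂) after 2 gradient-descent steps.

∇E = (16p - 12q - 8, -12p + 18q - 18)
(p₁, q₁) = (2.5, 4) − 0.25·(-16, 24) = (6.5, -2)
(p₂, q₂) = (6.5, -2) − 0.25·(120, -132) = (-23.5, 31)
E(-23.5, 31) = 21473

21473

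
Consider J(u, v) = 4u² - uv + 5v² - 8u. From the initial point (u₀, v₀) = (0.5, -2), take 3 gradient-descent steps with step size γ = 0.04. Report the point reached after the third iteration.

∇J = (8u - v - 8, -u + 10v)
(u₁, v₁) = (0.5, -2) − 0.04·(-2, -20.5) = (0.58, -1.18)
(u₂, v₂) = (0.58, -1.18) − 0.04·(-2.18, -12.38) = (0.6672, -0.6848)
(u₃, v₃) = (0.6672, -0.6848) − 0.04·(-1.9776, -7.5152) = (0.746304, -0.384192)

(0.746304, -0.384192)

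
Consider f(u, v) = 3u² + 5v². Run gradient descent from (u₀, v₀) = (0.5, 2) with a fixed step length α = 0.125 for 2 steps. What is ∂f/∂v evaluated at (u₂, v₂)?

∇f = (6u, 10v)
(u₁, v₁) = (0.5, 2) − 0.125·(3, 20) = (0.125, -0.5)
(u₂, v₂) = (0.125, -0.5) − 0.125·(0.75, -5) = (0.03125, 0.125)
∂f/∂v at (0.03125, 0.125) = 1.25

1.25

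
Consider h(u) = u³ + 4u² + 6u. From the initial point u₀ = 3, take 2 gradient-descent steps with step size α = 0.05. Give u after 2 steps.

-0.213375

h′(u) = 3u² + 8u + 6
Step 1: h′(3) = 57; u₁ = 3 − 0.05·57 = 0.15
Step 2: h′(0.15) = 7.2675; u₂ = 0.15 − 0.05·7.2675 = -0.213375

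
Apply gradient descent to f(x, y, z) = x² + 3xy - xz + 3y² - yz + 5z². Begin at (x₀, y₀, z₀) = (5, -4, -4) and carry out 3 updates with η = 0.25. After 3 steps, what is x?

∇f = (2x + 3y - z, 3x + 6y - z, -x - y + 10z)
Step 1: at (5, -4, -4), ∇f = (2, -5, -41) → (5, -4, -4) − 0.25·(2, -5, -41) = (4.5, -2.75, 6.25)
Step 2: at (4.5, -2.75, 6.25), ∇f = (-5.5, -9.25, 60.75) → (4.5, -2.75, 6.25) − 0.25·(-5.5, -9.25, 60.75) = (5.875, -0.4375, -8.9375)
Step 3: at (5.875, -0.4375, -8.9375), ∇f = (19.375, 23.9375, -94.8125) → (5.875, -0.4375, -8.9375) − 0.25·(19.375, 23.9375, -94.8125) = (1.03125, -6.421875, 14.765625)
x = 1.03125

1.03125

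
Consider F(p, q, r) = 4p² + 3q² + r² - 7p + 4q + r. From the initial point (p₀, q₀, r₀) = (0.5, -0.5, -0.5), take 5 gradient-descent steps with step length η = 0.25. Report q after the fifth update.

-0.671875

∇F = (8p - 7, 6q + 4, 2r + 1)
(p₁, q₁, r₁) = (0.5, -0.5, -0.5) − 0.25·(-3, 1, 0) = (1.25, -0.75, -0.5)
(p₂, q₂, r₂) = (1.25, -0.75, -0.5) − 0.25·(3, -0.5, 0) = (0.5, -0.625, -0.5)
(p₃, q₃, r₃) = (0.5, -0.625, -0.5) − 0.25·(-3, 0.25, 0) = (1.25, -0.6875, -0.5)
(p₄, q₄, r₄) = (1.25, -0.6875, -0.5) − 0.25·(3, -0.125, 0) = (0.5, -0.65625, -0.5)
(p₅, q₅, r₅) = (0.5, -0.65625, -0.5) − 0.25·(-3, 0.0625, 0) = (1.25, -0.671875, -0.5)
q = -0.671875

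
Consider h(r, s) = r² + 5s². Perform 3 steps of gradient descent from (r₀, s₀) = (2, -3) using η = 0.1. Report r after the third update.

∇h = (2r, 10s)
(r₁, s₁) = (2, -3) − 0.1·(4, -30) = (1.6, 0)
(r₂, s₂) = (1.6, 0) − 0.1·(3.2, 0) = (1.28, 0)
(r₃, s₃) = (1.28, 0) − 0.1·(2.56, 0) = (1.024, 0)
r = 1.024

1.024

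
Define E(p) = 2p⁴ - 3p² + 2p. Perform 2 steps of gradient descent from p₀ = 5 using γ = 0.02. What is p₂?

E′(p) = 8p³ - 6p + 2
p₁ = 5 − 0.02·972 = -14.44
p₂ = -14.44 − 0.02·(-23998.851072) = 465.53702144

465.53702144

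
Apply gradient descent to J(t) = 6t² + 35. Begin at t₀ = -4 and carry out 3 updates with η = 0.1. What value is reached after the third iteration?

J′(t) = 12t
Step 1: J′(-4) = -48; t₁ = -4 − 0.1·(-48) = 0.8
Step 2: J′(0.8) = 9.6; t₂ = 0.8 − 0.1·9.6 = -0.16
Step 3: J′(-0.16) = -1.92; t₃ = -0.16 − 0.1·(-1.92) = 0.032

0.032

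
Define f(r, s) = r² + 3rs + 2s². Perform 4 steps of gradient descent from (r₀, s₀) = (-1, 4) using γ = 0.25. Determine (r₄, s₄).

∇f = (2r + 3s, 3r + 4s)
(r₁, s₁) = (-1, 4) − 0.25·(10, 13) = (-3.5, 0.75)
(r₂, s₂) = (-3.5, 0.75) − 0.25·(-4.75, -7.5) = (-2.3125, 2.625)
(r₃, s₃) = (-2.3125, 2.625) − 0.25·(3.25, 3.5625) = (-3.125, 1.734375)
(r₄, s₄) = (-3.125, 1.734375) − 0.25·(-1.046875, -2.4375) = (-2.86328125, 2.34375)

(-2.86328125, 2.34375)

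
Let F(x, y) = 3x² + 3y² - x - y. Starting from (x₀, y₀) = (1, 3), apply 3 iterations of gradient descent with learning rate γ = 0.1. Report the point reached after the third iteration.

(0.22, 0.348)

∇F = (6x - 1, 6y - 1)
Step 1: at (1, 3), ∇F = (5, 17) → (1, 3) − 0.1·(5, 17) = (0.5, 1.3)
Step 2: at (0.5, 1.3), ∇F = (2, 6.8) → (0.5, 1.3) − 0.1·(2, 6.8) = (0.3, 0.62)
Step 3: at (0.3, 0.62), ∇F = (0.8, 2.72) → (0.3, 0.62) − 0.1·(0.8, 2.72) = (0.22, 0.348)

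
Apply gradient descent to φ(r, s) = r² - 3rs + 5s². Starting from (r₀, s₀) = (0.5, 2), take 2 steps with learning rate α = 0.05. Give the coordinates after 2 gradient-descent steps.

(0.83625, 0.65)

∇φ = (2r - 3s, -3r + 10s)
Step 1: at (0.5, 2), ∇φ = (-5, 18.5) → (0.5, 2) − 0.05·(-5, 18.5) = (0.75, 1.075)
Step 2: at (0.75, 1.075), ∇φ = (-1.725, 8.5) → (0.75, 1.075) − 0.05·(-1.725, 8.5) = (0.83625, 0.65)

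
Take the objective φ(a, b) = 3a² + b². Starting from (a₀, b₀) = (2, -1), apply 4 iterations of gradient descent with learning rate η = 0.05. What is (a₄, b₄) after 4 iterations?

∇φ = (6a, 2b)
Step 1: at (2, -1), ∇φ = (12, -2) → (2, -1) − 0.05·(12, -2) = (1.4, -0.9)
Step 2: at (1.4, -0.9), ∇φ = (8.4, -1.8) → (1.4, -0.9) − 0.05·(8.4, -1.8) = (0.98, -0.81)
Step 3: at (0.98, -0.81), ∇φ = (5.88, -1.62) → (0.98, -0.81) − 0.05·(5.88, -1.62) = (0.686, -0.729)
Step 4: at (0.686, -0.729), ∇φ = (4.116, -1.458) → (0.686, -0.729) − 0.05·(4.116, -1.458) = (0.4802, -0.6561)

(0.4802, -0.6561)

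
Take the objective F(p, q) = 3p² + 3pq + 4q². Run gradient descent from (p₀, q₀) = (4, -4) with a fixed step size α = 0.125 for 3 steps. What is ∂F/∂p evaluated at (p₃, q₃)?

∇F = (6p + 3q, 3p + 8q)
(p₁, q₁) = (4, -4) − 0.125·(12, -20) = (2.5, -1.5)
(p₂, q₂) = (2.5, -1.5) − 0.125·(10.5, -4.5) = (1.1875, -0.9375)
(p₃, q₃) = (1.1875, -0.9375) − 0.125·(4.3125, -3.9375) = (0.6484375, -0.4453125)
∂F/∂p at (0.6484375, -0.4453125) = 2.5546875

2.5546875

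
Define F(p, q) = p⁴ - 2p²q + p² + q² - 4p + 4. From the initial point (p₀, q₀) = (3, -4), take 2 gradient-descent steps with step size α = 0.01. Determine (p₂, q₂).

∇F = (4p³ - 4pq + 2p - 4, -2p² + 2q)
(p₁, q₁) = (3, -4) − 0.01·(158, -26) = (1.42, -3.74)
(p₂, q₂) = (1.42, -3.74) − 0.01·(31.536352, -11.5128) = (1.10463648, -3.624872)

(1.10463648, -3.624872)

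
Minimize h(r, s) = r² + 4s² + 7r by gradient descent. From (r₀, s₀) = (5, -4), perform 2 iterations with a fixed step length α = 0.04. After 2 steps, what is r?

∇h = (2r + 7, 8s)
(r₁, s₁) = (5, -4) − 0.04·(17, -32) = (4.32, -2.72)
(r₂, s₂) = (4.32, -2.72) − 0.04·(15.64, -21.76) = (3.6944, -1.8496)
r = 3.6944

3.6944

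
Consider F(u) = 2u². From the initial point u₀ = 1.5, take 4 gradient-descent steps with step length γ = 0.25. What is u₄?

0

F′(u) = 4u
Step 1: F′(1.5) = 6; u₁ = 1.5 − 0.25·6 = 0
Step 2: F′(0) = 0; u₂ = 0 − 0.25·0 = 0
Step 3: F′(0) = 0; u₃ = 0 − 0.25·0 = 0
Step 4: F′(0) = 0; u₄ = 0 − 0.25·0 = 0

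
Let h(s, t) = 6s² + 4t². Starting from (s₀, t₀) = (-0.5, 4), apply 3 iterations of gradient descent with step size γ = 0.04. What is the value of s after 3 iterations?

∇h = (12s, 8t)
(s₁, t₁) = (-0.5, 4) − 0.04·(-6, 32) = (-0.26, 2.72)
(s₂, t₂) = (-0.26, 2.72) − 0.04·(-3.12, 21.76) = (-0.1352, 1.8496)
(s₃, t₃) = (-0.1352, 1.8496) − 0.04·(-1.6224, 14.7968) = (-0.070304, 1.257728)
s = -0.070304

-0.070304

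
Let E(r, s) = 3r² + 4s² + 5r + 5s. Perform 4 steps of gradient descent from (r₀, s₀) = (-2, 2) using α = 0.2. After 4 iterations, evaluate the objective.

∇E = (6r + 5, 8s + 5)
(r₁, s₁) = (-2, 2) − 0.2·(-7, 21) = (-0.6, -2.2)
(r₂, s₂) = (-0.6, -2.2) − 0.2·(1.4, -12.6) = (-0.88, 0.32)
(r₃, s₃) = (-0.88, 0.32) − 0.2·(-0.28, 7.56) = (-0.824, -1.192)
(r₄, s₄) = (-0.824, -1.192) − 0.2·(0.056, -4.536) = (-0.8352, -0.2848)
E(-0.8352, -0.2848) = -3.18287872

-3.18287872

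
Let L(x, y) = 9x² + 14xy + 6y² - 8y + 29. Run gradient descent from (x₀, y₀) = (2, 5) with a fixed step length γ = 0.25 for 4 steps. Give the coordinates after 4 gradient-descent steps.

∇L = (18x + 14y, 14x + 12y - 8)
Step 1: at (2, 5), ∇L = (106, 80) → (2, 5) − 0.25·(106, 80) = (-24.5, -15)
Step 2: at (-24.5, -15), ∇L = (-651, -531) → (-24.5, -15) − 0.25·(-651, -531) = (138.25, 117.75)
Step 3: at (138.25, 117.75), ∇L = (4137, 3340.5) → (138.25, 117.75) − 0.25·(4137, 3340.5) = (-896, -717.375)
Step 4: at (-896, -717.375), ∇L = (-26171.25, -21160.5) → (-896, -717.375) − 0.25·(-26171.25, -21160.5) = (5646.8125, 4572.75)

(5646.8125, 4572.75)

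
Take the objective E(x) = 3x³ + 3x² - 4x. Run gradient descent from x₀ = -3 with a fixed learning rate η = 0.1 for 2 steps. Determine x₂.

E′(x) = 9x² + 6x - 4
x₁ = -3 − 0.1·59 = -8.9
x₂ = -8.9 − 0.1·655.49 = -74.449

-74.449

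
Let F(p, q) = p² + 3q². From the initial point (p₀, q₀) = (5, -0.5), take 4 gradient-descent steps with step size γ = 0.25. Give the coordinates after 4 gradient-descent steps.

∇F = (2p, 6q)
Step 1: at (5, -0.5), ∇F = (10, -3) → (5, -0.5) − 0.25·(10, -3) = (2.5, 0.25)
Step 2: at (2.5, 0.25), ∇F = (5, 1.5) → (2.5, 0.25) − 0.25·(5, 1.5) = (1.25, -0.125)
Step 3: at (1.25, -0.125), ∇F = (2.5, -0.75) → (1.25, -0.125) − 0.25·(2.5, -0.75) = (0.625, 0.0625)
Step 4: at (0.625, 0.0625), ∇F = (1.25, 0.375) → (0.625, 0.0625) − 0.25·(1.25, 0.375) = (0.3125, -0.03125)

(0.3125, -0.03125)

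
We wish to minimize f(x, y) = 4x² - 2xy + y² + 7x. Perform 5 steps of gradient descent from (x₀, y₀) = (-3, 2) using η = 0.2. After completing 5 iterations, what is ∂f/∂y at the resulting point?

-0.64896

∇f = (8x - 2y + 7, -2x + 2y)
Step 1: at (-3, 2), ∇f = (-21, 10) → (-3, 2) − 0.2·(-21, 10) = (1.2, 0)
Step 2: at (1.2, 0), ∇f = (16.6, -2.4) → (1.2, 0) − 0.2·(16.6, -2.4) = (-2.12, 0.48)
Step 3: at (-2.12, 0.48), ∇f = (-10.92, 5.2) → (-2.12, 0.48) − 0.2·(-10.92, 5.2) = (0.064, -0.56)
Step 4: at (0.064, -0.56), ∇f = (8.632, -1.248) → (0.064, -0.56) − 0.2·(8.632, -1.248) = (-1.6624, -0.3104)
Step 5: at (-1.6624, -0.3104), ∇f = (-5.6784, 2.704) → (-1.6624, -0.3104) − 0.2·(-5.6784, 2.704) = (-0.52672, -0.8512)
∂f/∂y at (-0.52672, -0.8512) = -0.64896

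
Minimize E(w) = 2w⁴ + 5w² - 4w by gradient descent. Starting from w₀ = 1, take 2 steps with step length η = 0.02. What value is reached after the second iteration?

E′(w) = 8w³ + 10w - 4
Step 1: E′(1) = 14; w₁ = 1 − 0.02·14 = 0.72
Step 2: E′(0.72) = 6.185984; w₂ = 0.72 − 0.02·6.185984 = 0.59628032

0.59628032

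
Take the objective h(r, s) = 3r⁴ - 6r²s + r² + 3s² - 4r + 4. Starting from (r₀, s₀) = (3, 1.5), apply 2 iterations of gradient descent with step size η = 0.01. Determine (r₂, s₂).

∇h = (12r³ - 12rs + 2r - 4, -6r² + 6s)
Step 1: at (3, 1.5), ∇h = (272, -45) → (3, 1.5) − 0.01·(272, -45) = (0.28, 1.95)
Step 2: at (0.28, 1.95), ∇h = (-9.728576, 11.2296) → (0.28, 1.95) − 0.01·(-9.728576, 11.2296) = (0.37728576, 1.837704)

(0.37728576, 1.837704)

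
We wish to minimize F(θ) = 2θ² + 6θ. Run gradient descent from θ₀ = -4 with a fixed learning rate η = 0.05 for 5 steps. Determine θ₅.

-2.3192

F′(θ) = 4θ + 6
Step 1: F′(-4) = -10; θ₁ = -4 − 0.05·(-10) = -3.5
Step 2: F′(-3.5) = -8; θ₂ = -3.5 − 0.05·(-8) = -3.1
Step 3: F′(-3.1) = -6.4; θ₃ = -3.1 − 0.05·(-6.4) = -2.78
Step 4: F′(-2.78) = -5.12; θ₄ = -2.78 − 0.05·(-5.12) = -2.524
Step 5: F′(-2.524) = -4.096; θ₅ = -2.524 − 0.05·(-4.096) = -2.3192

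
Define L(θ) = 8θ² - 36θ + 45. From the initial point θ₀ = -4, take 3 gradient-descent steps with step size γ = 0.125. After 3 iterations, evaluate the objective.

L′(θ) = 16θ - 36
Step 1: L′(-4) = -100; θ₁ = -4 − 0.125·(-100) = 8.5
Step 2: L′(8.5) = 100; θ₂ = 8.5 − 0.125·100 = -4
Step 3: L′(-4) = -100; θ₃ = -4 − 0.125·(-100) = 8.5
L(8.5) = 317

317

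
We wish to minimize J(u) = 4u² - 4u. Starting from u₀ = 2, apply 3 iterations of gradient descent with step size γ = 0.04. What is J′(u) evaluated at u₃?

3.773184

J′(u) = 8u - 4
Step 1: J′(2) = 12; u₁ = 2 − 0.04·12 = 1.52
Step 2: J′(1.52) = 8.16; u₂ = 1.52 − 0.04·8.16 = 1.1936
Step 3: J′(1.1936) = 5.5488; u₃ = 1.1936 − 0.04·5.5488 = 0.971648
J′(u) at (0.971648) = 3.773184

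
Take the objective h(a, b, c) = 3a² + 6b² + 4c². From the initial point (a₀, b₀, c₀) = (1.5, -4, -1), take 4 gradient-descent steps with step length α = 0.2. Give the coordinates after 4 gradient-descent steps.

∇h = (6a, 12b, 8c)
Step 1: at (1.5, -4, -1), ∇h = (9, -48, -8) → (1.5, -4, -1) − 0.2·(9, -48, -8) = (-0.3, 5.6, 0.6)
Step 2: at (-0.3, 5.6, 0.6), ∇h = (-1.8, 67.2, 4.8) → (-0.3, 5.6, 0.6) − 0.2·(-1.8, 67.2, 4.8) = (0.06, -7.84, -0.36)
Step 3: at (0.06, -7.84, -0.36), ∇h = (0.36, -94.08, -2.88) → (0.06, -7.84, -0.36) − 0.2·(0.36, -94.08, -2.88) = (-0.012, 10.976, 0.216)
Step 4: at (-0.012, 10.976, 0.216), ∇h = (-0.072, 131.712, 1.728) → (-0.012, 10.976, 0.216) − 0.2·(-0.072, 131.712, 1.728) = (0.0024, -15.3664, -0.1296)

(0.0024, -15.3664, -0.1296)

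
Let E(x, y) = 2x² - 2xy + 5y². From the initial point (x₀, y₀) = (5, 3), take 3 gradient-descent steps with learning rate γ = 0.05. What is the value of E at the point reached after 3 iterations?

∇E = (4x - 2y, -2x + 10y)
(x₁, y₁) = (5, 3) − 0.05·(14, 20) = (4.3, 2)
(x₂, y₂) = (4.3, 2) − 0.05·(13.2, 11.4) = (3.64, 1.43)
(x₃, y₃) = (3.64, 1.43) − 0.05·(11.7, 7.02) = (3.055, 1.079)
E(3.055, 1.079) = 17.894565

17.894565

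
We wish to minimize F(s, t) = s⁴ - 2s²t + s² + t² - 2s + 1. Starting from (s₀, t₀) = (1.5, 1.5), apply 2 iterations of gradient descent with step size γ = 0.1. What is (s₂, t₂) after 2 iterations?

(1.24405, 1.5005)

∇F = (4s³ - 4st + 2s - 2, -2s² + 2t)
Step 1: at (1.5, 1.5), ∇F = (5.5, -1.5) → (1.5, 1.5) − 0.1·(5.5, -1.5) = (0.95, 1.65)
Step 2: at (0.95, 1.65), ∇F = (-2.9405, 1.495) → (0.95, 1.65) − 0.1·(-2.9405, 1.495) = (1.24405, 1.5005)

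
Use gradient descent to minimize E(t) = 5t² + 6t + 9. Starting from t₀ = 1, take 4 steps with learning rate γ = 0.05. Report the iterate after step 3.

-0.4

E′(t) = 10t + 6
Step 1: E′(1) = 16; t₁ = 1 − 0.05·16 = 0.2
Step 2: E′(0.2) = 8; t₂ = 0.2 − 0.05·8 = -0.2
Step 3: E′(-0.2) = 4; t₃ = -0.2 − 0.05·4 = -0.4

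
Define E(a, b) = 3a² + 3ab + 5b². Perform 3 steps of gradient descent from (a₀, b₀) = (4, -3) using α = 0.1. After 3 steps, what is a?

∇E = (6a + 3b, 3a + 10b)
(a₁, b₁) = (4, -3) − 0.1·(15, -18) = (2.5, -1.2)
(a₂, b₂) = (2.5, -1.2) − 0.1·(11.4, -4.5) = (1.36, -0.75)
(a₃, b₃) = (1.36, -0.75) − 0.1·(5.91, -3.42) = (0.769, -0.408)
a = 0.769

0.769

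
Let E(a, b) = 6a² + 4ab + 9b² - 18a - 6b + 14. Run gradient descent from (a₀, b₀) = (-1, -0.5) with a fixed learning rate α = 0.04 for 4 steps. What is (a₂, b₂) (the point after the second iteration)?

(0.824, 0.268)

∇E = (12a + 4b - 18, 4a + 18b - 6)
(a₁, b₁) = (-1, -0.5) − 0.04·(-32, -19) = (0.28, 0.26)
(a₂, b₂) = (0.28, 0.26) − 0.04·(-13.6, -0.2) = (0.824, 0.268)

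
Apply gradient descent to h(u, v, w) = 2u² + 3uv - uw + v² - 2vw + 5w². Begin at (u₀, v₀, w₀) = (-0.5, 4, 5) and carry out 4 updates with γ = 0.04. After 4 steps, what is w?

1.27999744

∇h = (4u + 3v - w, 3u + 2v - 2w, -u - 2v + 10w)
(u₁, v₁, w₁) = (-0.5, 4, 5) − 0.04·(5, -3.5, 42.5) = (-0.7, 4.14, 3.3)
(u₂, v₂, w₂) = (-0.7, 4.14, 3.3) − 0.04·(6.32, -0.42, 25.42) = (-0.9528, 4.1568, 2.2832)
(u₃, v₃, w₃) = (-0.9528, 4.1568, 2.2832) − 0.04·(6.376, 0.8888, 15.4712) = (-1.20784, 4.121248, 1.664352)
(u₄, v₄, w₄) = (-1.20784, 4.121248, 1.664352) − 0.04·(5.868032, 1.290272, 9.608864) = (-1.44256128, 4.06963712, 1.27999744)
w = 1.27999744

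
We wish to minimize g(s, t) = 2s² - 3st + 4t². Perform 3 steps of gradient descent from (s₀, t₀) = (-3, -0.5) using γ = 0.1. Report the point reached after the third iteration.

∇g = (4s - 3t, -3s + 8t)
(s₁, t₁) = (-3, -0.5) − 0.1·(-10.5, 5) = (-1.95, -1)
(s₂, t₂) = (-1.95, -1) − 0.1·(-4.8, -2.15) = (-1.47, -0.785)
(s₃, t₃) = (-1.47, -0.785) − 0.1·(-3.525, -1.87) = (-1.1175, -0.598)

(-1.1175, -0.598)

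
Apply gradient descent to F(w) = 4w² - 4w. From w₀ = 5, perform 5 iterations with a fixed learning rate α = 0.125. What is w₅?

0.5

F′(w) = 8w - 4
Step 1: F′(5) = 36; w₁ = 5 − 0.125·36 = 0.5
Step 2: F′(0.5) = 0; w₂ = 0.5 − 0.125·0 = 0.5
Step 3: F′(0.5) = 0; w₃ = 0.5 − 0.125·0 = 0.5
Step 4: F′(0.5) = 0; w₄ = 0.5 − 0.125·0 = 0.5
Step 5: F′(0.5) = 0; w₅ = 0.5 − 0.125·0 = 0.5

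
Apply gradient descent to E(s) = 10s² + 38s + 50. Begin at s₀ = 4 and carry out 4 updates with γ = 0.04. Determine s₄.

E′(s) = 20s + 38
s₁ = 4 − 0.04·118 = -0.72
s₂ = -0.72 − 0.04·23.6 = -1.664
s₃ = -1.664 − 0.04·4.72 = -1.8528
s₄ = -1.8528 − 0.04·0.944 = -1.89056

-1.89056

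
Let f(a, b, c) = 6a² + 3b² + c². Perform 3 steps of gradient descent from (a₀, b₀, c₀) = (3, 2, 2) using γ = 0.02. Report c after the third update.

∇f = (12a, 6b, 2c)
(a₁, b₁, c₁) = (3, 2, 2) − 0.02·(36, 12, 4) = (2.28, 1.76, 1.92)
(a₂, b₂, c₂) = (2.28, 1.76, 1.92) − 0.02·(27.36, 10.56, 3.84) = (1.7328, 1.5488, 1.8432)
(a₃, b₃, c₃) = (1.7328, 1.5488, 1.8432) − 0.02·(20.7936, 9.2928, 3.6864) = (1.316928, 1.362944, 1.769472)
c = 1.769472

1.769472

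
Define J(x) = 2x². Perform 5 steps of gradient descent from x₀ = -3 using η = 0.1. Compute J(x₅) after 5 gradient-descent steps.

J′(x) = 4x
Step 1: J′(-3) = -12; x₁ = -3 − 0.1·(-12) = -1.8
Step 2: J′(-1.8) = -7.2; x₂ = -1.8 − 0.1·(-7.2) = -1.08
Step 3: J′(-1.08) = -4.32; x₃ = -1.08 − 0.1·(-4.32) = -0.648
Step 4: J′(-0.648) = -2.592; x₄ = -0.648 − 0.1·(-2.592) = -0.3888
Step 5: J′(-0.3888) = -1.5552; x₅ = -0.3888 − 0.1·(-1.5552) = -0.23328
J(-0.23328) = 0.1088391168

0.1088391168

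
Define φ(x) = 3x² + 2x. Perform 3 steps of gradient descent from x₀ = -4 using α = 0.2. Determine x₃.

φ′(x) = 6x + 2
Step 1: φ′(-4) = -22; x₁ = -4 − 0.2·(-22) = 0.4
Step 2: φ′(0.4) = 4.4; x₂ = 0.4 − 0.2·4.4 = -0.48
Step 3: φ′(-0.48) = -0.88; x₃ = -0.48 − 0.2·(-0.88) = -0.304

-0.304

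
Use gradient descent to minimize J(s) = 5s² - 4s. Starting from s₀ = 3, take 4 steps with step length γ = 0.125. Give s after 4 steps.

J′(s) = 10s - 4
s₁ = 3 − 0.125·26 = -0.25
s₂ = -0.25 − 0.125·(-6.5) = 0.5625
s₃ = 0.5625 − 0.125·1.625 = 0.359375
s₄ = 0.359375 − 0.125·(-0.40625) = 0.41015625

0.41015625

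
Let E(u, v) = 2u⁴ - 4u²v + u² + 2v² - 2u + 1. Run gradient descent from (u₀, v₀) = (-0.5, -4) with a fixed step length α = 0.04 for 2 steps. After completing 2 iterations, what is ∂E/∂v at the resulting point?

-11.1008809984

∇E = (8u³ - 8uv + 2u - 2, -4u² + 4v)
Step 1: at (-0.5, -4), ∇E = (-20, -17) → (-0.5, -4) − 0.04·(-20, -17) = (0.3, -3.32)
Step 2: at (0.3, -3.32), ∇E = (6.784, -13.64) → (0.3, -3.32) − 0.04·(6.784, -13.64) = (0.02864, -2.7744)
∂E/∂v at (0.02864, -2.7744) = -11.1008809984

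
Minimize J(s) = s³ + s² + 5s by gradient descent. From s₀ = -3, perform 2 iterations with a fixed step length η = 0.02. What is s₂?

J′(s) = 3s² + 2s + 5
Step 1: J′(-3) = 26; s₁ = -3 − 0.02·26 = -3.52
Step 2: J′(-3.52) = 35.1312; s₂ = -3.52 − 0.02·35.1312 = -4.222624

-4.222624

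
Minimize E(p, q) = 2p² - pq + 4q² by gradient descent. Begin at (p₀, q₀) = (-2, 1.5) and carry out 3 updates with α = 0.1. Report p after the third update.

∇E = (4p - q, -p + 8q)
Step 1: at (-2, 1.5), ∇E = (-9.5, 14) → (-2, 1.5) − 0.1·(-9.5, 14) = (-1.05, 0.1)
Step 2: at (-1.05, 0.1), ∇E = (-4.3, 1.85) → (-1.05, 0.1) − 0.1·(-4.3, 1.85) = (-0.62, -0.085)
Step 3: at (-0.62, -0.085), ∇E = (-2.395, -0.06) → (-0.62, -0.085) − 0.1·(-2.395, -0.06) = (-0.3805, -0.079)
p = -0.3805

-0.3805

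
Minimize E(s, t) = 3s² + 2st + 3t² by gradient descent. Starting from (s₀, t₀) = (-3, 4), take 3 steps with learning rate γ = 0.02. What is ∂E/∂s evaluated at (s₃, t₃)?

∇E = (6s + 2t, 2s + 6t)
(s₁, t₁) = (-3, 4) − 0.02·(-10, 18) = (-2.8, 3.64)
(s₂, t₂) = (-2.8, 3.64) − 0.02·(-9.52, 16.24) = (-2.6096, 3.3152)
(s₃, t₃) = (-2.6096, 3.3152) − 0.02·(-9.0272, 14.672) = (-2.429056, 3.02176)
∂E/∂s at (-2.429056, 3.02176) = -8.530816

-8.530816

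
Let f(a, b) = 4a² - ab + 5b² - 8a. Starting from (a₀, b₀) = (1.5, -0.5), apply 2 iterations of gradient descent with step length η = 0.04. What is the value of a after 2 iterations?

1.208

∇f = (8a - b - 8, -a + 10b)
Step 1: at (1.5, -0.5), ∇f = (4.5, -6.5) → (1.5, -0.5) − 0.04·(4.5, -6.5) = (1.32, -0.24)
Step 2: at (1.32, -0.24), ∇f = (2.8, -3.72) → (1.32, -0.24) − 0.04·(2.8, -3.72) = (1.208, -0.0912)
a = 1.208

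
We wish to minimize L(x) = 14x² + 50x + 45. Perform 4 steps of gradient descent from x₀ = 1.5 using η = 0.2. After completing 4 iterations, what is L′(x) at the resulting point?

L′(x) = 28x + 50
x₁ = 1.5 − 0.2·92 = -16.9
x₂ = -16.9 − 0.2·(-423.2) = 67.74
x₃ = 67.74 − 0.2·1946.72 = -321.604
x₄ = -321.604 − 0.2·(-8954.912) = 1469.3784
L′(x) at (1469.3784) = 41192.5952

41192.5952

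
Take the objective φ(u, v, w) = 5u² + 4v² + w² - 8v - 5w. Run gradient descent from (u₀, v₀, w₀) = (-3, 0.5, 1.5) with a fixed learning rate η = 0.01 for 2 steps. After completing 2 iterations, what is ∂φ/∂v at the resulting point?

-3.3856

∇φ = (10u, 8v - 8, 2w - 5)
(u₁, v₁, w₁) = (-3, 0.5, 1.5) − 0.01·(-30, -4, -2) = (-2.7, 0.54, 1.52)
(u₂, v₂, w₂) = (-2.7, 0.54, 1.52) − 0.01·(-27, -3.68, -1.96) = (-2.43, 0.5768, 1.5396)
∂φ/∂v at (-2.43, 0.5768, 1.5396) = -3.3856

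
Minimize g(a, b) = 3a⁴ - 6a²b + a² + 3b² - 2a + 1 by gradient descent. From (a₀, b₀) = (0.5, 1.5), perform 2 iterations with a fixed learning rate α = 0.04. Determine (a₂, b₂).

∇g = (12a³ - 12ab + 2a - 2, -6a² + 6b)
Step 1: at (0.5, 1.5), ∇g = (-8.5, 7.5) → (0.5, 1.5) − 0.04·(-8.5, 7.5) = (0.84, 1.2)
Step 2: at (0.84, 1.2), ∇g = (-5.303552, 2.9664) → (0.84, 1.2) − 0.04·(-5.303552, 2.9664) = (1.05214208, 1.081344)

(1.05214208, 1.081344)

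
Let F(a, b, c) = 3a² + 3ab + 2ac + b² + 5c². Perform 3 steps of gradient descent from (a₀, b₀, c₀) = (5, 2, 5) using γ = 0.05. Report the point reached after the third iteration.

(0.91875, 0.256125, 0.21175)

∇F = (6a + 3b + 2c, 3a + 2b, 2a + 10c)
(a₁, b₁, c₁) = (5, 2, 5) − 0.05·(46, 19, 60) = (2.7, 1.05, 2)
(a₂, b₂, c₂) = (2.7, 1.05, 2) − 0.05·(23.35, 10.2, 25.4) = (1.5325, 0.54, 0.73)
(a₃, b₃, c₃) = (1.5325, 0.54, 0.73) − 0.05·(12.275, 5.6775, 10.365) = (0.91875, 0.256125, 0.21175)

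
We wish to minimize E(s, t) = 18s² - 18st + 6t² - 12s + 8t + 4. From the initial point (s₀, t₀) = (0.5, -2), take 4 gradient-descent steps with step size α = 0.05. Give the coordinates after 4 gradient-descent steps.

∇E = (36s - 18t - 12, -18s + 12t + 8)
Step 1: at (0.5, -2), ∇E = (42, -25) → (0.5, -2) − 0.05·(42, -25) = (-1.6, -0.75)
Step 2: at (-1.6, -0.75), ∇E = (-56.1, 27.8) → (-1.6, -0.75) − 0.05·(-56.1, 27.8) = (1.205, -2.14)
Step 3: at (1.205, -2.14), ∇E = (69.9, -39.37) → (1.205, -2.14) − 0.05·(69.9, -39.37) = (-2.29, -0.1715)
Step 4: at (-2.29, -0.1715), ∇E = (-91.353, 47.162) → (-2.29, -0.1715) − 0.05·(-91.353, 47.162) = (2.27765, -2.5296)

(2.27765, -2.5296)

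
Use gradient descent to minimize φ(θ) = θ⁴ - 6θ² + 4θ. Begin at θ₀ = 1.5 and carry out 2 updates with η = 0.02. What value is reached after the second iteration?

φ′(θ) = 4θ³ - 12θ + 4
Step 1: φ′(1.5) = -0.5; θ₁ = 1.5 − 0.02·(-0.5) = 1.51
Step 2: φ′(1.51) = -0.348196; θ₂ = 1.51 − 0.02·(-0.348196) = 1.51696392

1.51696392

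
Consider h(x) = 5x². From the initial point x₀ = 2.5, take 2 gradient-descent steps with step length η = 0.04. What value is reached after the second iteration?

0.9

h′(x) = 10x
Step 1: h′(2.5) = 25; x₁ = 2.5 − 0.04·25 = 1.5
Step 2: h′(1.5) = 15; x₂ = 1.5 − 0.04·15 = 0.9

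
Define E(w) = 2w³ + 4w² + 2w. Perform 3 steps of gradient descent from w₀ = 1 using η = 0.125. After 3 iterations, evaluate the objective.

0

E′(w) = 6w² + 8w + 2
w₁ = 1 − 0.125·16 = -1
w₂ = -1 − 0.125·0 = -1
w₃ = -1 − 0.125·0 = -1
E(-1) = 0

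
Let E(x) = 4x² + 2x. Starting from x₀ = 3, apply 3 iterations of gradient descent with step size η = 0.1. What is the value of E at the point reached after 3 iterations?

E′(x) = 8x + 2
x₁ = 3 − 0.1·26 = 0.4
x₂ = 0.4 − 0.1·5.2 = -0.12
x₃ = -0.12 − 0.1·1.04 = -0.224
E(-0.224) = -0.247296

-0.247296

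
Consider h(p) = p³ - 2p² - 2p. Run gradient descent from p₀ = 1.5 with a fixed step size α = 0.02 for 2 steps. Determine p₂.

1.5474625

h′(p) = 3p² - 4p - 2
p₁ = 1.5 − 0.02·(-1.25) = 1.525
p₂ = 1.525 − 0.02·(-1.123125) = 1.5474625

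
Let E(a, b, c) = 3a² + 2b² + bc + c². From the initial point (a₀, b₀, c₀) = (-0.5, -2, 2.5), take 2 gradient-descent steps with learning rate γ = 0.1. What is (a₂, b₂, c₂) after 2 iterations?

∇E = (6a, 4b + c, b + 2c)
(a₁, b₁, c₁) = (-0.5, -2, 2.5) − 0.1·(-3, -5.5, 3) = (-0.2, -1.45, 2.2)
(a₂, b₂, c₂) = (-0.2, -1.45, 2.2) − 0.1·(-1.2, -3.6, 2.95) = (-0.08, -1.09, 1.905)

(-0.08, -1.09, 1.905)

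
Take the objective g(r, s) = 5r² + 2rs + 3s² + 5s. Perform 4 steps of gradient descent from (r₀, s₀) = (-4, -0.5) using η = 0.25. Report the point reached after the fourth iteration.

(-28.9375, -12.9375)

∇g = (10r + 2s, 2r + 6s + 5)
(r₁, s₁) = (-4, -0.5) − 0.25·(-41, -6) = (6.25, 1)
(r₂, s₂) = (6.25, 1) − 0.25·(64.5, 23.5) = (-9.875, -4.875)
(r₃, s₃) = (-9.875, -4.875) − 0.25·(-108.5, -44) = (17.25, 6.125)
(r₄, s₄) = (17.25, 6.125) − 0.25·(184.75, 76.25) = (-28.9375, -12.9375)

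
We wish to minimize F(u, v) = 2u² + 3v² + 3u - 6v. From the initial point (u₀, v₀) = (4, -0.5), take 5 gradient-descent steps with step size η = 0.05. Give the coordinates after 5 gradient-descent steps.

(0.80648, 0.747895)

∇F = (4u + 3, 6v - 6)
Step 1: at (4, -0.5), ∇F = (19, -9) → (4, -0.5) − 0.05·(19, -9) = (3.05, -0.05)
Step 2: at (3.05, -0.05), ∇F = (15.2, -6.3) → (3.05, -0.05) − 0.05·(15.2, -6.3) = (2.29, 0.265)
Step 3: at (2.29, 0.265), ∇F = (12.16, -4.41) → (2.29, 0.265) − 0.05·(12.16, -4.41) = (1.682, 0.4855)
Step 4: at (1.682, 0.4855), ∇F = (9.728, -3.087) → (1.682, 0.4855) − 0.05·(9.728, -3.087) = (1.1956, 0.63985)
Step 5: at (1.1956, 0.63985), ∇F = (7.7824, -2.1609) → (1.1956, 0.63985) − 0.05·(7.7824, -2.1609) = (0.80648, 0.747895)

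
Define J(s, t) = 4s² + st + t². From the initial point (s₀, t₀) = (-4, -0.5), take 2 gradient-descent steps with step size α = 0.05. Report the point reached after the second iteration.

∇J = (8s + t, s + 2t)
(s₁, t₁) = (-4, -0.5) − 0.05·(-32.5, -5) = (-2.375, -0.25)
(s₂, t₂) = (-2.375, -0.25) − 0.05·(-19.25, -2.875) = (-1.4125, -0.10625)

(-1.4125, -0.10625)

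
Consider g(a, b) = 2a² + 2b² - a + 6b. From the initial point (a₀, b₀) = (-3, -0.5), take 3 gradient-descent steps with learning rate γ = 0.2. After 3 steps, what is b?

-1.492

∇g = (4a - 1, 4b + 6)
(a₁, b₁) = (-3, -0.5) − 0.2·(-13, 4) = (-0.4, -1.3)
(a₂, b₂) = (-0.4, -1.3) − 0.2·(-2.6, 0.8) = (0.12, -1.46)
(a₃, b₃) = (0.12, -1.46) − 0.2·(-0.52, 0.16) = (0.224, -1.492)
b = -1.492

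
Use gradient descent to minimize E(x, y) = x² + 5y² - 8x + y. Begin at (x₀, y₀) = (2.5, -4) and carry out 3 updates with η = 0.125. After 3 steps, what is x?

∇E = (2x - 8, 10y + 1)
(x₁, y₁) = (2.5, -4) − 0.125·(-3, -39) = (2.875, 0.875)
(x₂, y₂) = (2.875, 0.875) − 0.125·(-2.25, 9.75) = (3.15625, -0.34375)
(x₃, y₃) = (3.15625, -0.34375) − 0.125·(-1.6875, -2.4375) = (3.3671875, -0.0390625)
x = 3.3671875

3.3671875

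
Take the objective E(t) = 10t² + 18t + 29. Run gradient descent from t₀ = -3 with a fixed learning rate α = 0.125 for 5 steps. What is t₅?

15.046875

E′(t) = 20t + 18
Step 1: E′(-3) = -42; t₁ = -3 − 0.125·(-42) = 2.25
Step 2: E′(2.25) = 63; t₂ = 2.25 − 0.125·63 = -5.625
Step 3: E′(-5.625) = -94.5; t₃ = -5.625 − 0.125·(-94.5) = 6.1875
Step 4: E′(6.1875) = 141.75; t₄ = 6.1875 − 0.125·141.75 = -11.53125
Step 5: E′(-11.53125) = -212.625; t₅ = -11.53125 − 0.125·(-212.625) = 15.046875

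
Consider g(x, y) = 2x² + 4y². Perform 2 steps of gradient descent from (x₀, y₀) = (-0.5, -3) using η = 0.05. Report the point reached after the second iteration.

(-0.32, -1.08)

∇g = (4x, 8y)
(x₁, y₁) = (-0.5, -3) − 0.05·(-2, -24) = (-0.4, -1.8)
(x₂, y₂) = (-0.4, -1.8) − 0.05·(-1.6, -14.4) = (-0.32, -1.08)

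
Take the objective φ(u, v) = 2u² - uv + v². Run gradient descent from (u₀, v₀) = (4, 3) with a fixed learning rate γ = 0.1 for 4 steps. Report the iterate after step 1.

∇φ = (4u - v, -u + 2v)
Step 1: at (4, 3), ∇φ = (13, 2) → (4, 3) − 0.1·(13, 2) = (2.7, 2.8)

(2.7, 2.8)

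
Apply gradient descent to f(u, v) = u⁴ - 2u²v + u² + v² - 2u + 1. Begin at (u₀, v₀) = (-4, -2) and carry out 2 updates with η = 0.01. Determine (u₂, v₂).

(-0.87023968, -1.586392)

∇f = (4u³ - 4uv + 2u - 2, -2u² + 2v)
Step 1: at (-4, -2), ∇f = (-298, -36) → (-4, -2) − 0.01·(-298, -36) = (-1.02, -1.64)
Step 2: at (-1.02, -1.64), ∇f = (-14.976032, -5.3608) → (-1.02, -1.64) − 0.01·(-14.976032, -5.3608) = (-0.87023968, -1.586392)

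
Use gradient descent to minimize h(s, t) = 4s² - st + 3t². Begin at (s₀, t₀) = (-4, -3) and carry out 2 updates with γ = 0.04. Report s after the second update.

-2.0288

∇h = (8s - t, -s + 6t)
(s₁, t₁) = (-4, -3) − 0.04·(-29, -14) = (-2.84, -2.44)
(s₂, t₂) = (-2.84, -2.44) − 0.04·(-20.28, -11.8) = (-2.0288, -1.968)
s = -2.0288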